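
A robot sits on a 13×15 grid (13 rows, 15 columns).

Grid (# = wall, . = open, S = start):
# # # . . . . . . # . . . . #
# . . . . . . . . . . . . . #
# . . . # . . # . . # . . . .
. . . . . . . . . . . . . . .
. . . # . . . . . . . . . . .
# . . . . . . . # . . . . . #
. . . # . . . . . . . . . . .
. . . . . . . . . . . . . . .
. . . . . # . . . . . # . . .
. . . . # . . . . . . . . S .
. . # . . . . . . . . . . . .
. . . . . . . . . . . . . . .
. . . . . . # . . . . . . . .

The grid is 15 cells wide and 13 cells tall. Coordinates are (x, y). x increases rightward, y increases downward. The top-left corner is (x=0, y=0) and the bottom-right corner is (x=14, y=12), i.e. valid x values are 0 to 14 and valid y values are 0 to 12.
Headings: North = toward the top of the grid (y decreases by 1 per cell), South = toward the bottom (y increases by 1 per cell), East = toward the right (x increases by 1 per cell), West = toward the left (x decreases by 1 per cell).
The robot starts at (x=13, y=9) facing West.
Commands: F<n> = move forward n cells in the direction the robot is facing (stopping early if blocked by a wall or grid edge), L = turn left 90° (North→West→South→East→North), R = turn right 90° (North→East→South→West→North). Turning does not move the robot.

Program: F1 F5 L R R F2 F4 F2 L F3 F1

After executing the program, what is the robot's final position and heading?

Start: (x=13, y=9), facing West
  F1: move forward 1, now at (x=12, y=9)
  F5: move forward 5, now at (x=7, y=9)
  L: turn left, now facing South
  R: turn right, now facing West
  R: turn right, now facing North
  F2: move forward 2, now at (x=7, y=7)
  F4: move forward 4, now at (x=7, y=3)
  F2: move forward 0/2 (blocked), now at (x=7, y=3)
  L: turn left, now facing West
  F3: move forward 3, now at (x=4, y=3)
  F1: move forward 1, now at (x=3, y=3)
Final: (x=3, y=3), facing West

Answer: Final position: (x=3, y=3), facing West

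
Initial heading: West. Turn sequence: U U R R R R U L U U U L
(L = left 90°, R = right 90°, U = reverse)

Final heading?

Start: West
  U (U-turn (180°)) -> East
  U (U-turn (180°)) -> West
  R (right (90° clockwise)) -> North
  R (right (90° clockwise)) -> East
  R (right (90° clockwise)) -> South
  R (right (90° clockwise)) -> West
  U (U-turn (180°)) -> East
  L (left (90° counter-clockwise)) -> North
  U (U-turn (180°)) -> South
  U (U-turn (180°)) -> North
  U (U-turn (180°)) -> South
  L (left (90° counter-clockwise)) -> East
Final: East

Answer: Final heading: East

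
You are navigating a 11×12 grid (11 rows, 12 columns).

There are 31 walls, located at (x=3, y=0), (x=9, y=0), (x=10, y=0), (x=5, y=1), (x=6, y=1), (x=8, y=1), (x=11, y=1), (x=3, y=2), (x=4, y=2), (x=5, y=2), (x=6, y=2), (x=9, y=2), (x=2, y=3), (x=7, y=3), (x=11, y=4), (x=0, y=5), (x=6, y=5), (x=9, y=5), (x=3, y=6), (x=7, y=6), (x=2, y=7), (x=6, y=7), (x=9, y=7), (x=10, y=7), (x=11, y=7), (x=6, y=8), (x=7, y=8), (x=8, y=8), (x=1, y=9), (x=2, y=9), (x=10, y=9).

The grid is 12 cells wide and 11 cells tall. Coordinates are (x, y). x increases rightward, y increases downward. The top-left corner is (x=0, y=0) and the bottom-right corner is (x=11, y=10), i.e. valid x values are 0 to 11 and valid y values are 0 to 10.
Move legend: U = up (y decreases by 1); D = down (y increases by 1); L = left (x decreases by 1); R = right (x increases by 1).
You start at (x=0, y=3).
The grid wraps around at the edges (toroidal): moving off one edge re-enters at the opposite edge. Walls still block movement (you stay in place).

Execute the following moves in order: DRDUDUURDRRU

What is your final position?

Start: (x=0, y=3)
  D (down): (x=0, y=3) -> (x=0, y=4)
  R (right): (x=0, y=4) -> (x=1, y=4)
  D (down): (x=1, y=4) -> (x=1, y=5)
  U (up): (x=1, y=5) -> (x=1, y=4)
  D (down): (x=1, y=4) -> (x=1, y=5)
  U (up): (x=1, y=5) -> (x=1, y=4)
  U (up): (x=1, y=4) -> (x=1, y=3)
  R (right): blocked, stay at (x=1, y=3)
  D (down): (x=1, y=3) -> (x=1, y=4)
  R (right): (x=1, y=4) -> (x=2, y=4)
  R (right): (x=2, y=4) -> (x=3, y=4)
  U (up): (x=3, y=4) -> (x=3, y=3)
Final: (x=3, y=3)

Answer: Final position: (x=3, y=3)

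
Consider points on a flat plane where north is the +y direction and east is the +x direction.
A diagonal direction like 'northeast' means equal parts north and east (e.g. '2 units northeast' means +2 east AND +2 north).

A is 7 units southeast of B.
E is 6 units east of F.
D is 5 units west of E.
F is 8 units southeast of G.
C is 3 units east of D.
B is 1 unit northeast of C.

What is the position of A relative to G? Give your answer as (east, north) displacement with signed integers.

Place G at the origin (east=0, north=0).
  F is 8 units southeast of G: delta (east=+8, north=-8); F at (east=8, north=-8).
  E is 6 units east of F: delta (east=+6, north=+0); E at (east=14, north=-8).
  D is 5 units west of E: delta (east=-5, north=+0); D at (east=9, north=-8).
  C is 3 units east of D: delta (east=+3, north=+0); C at (east=12, north=-8).
  B is 1 unit northeast of C: delta (east=+1, north=+1); B at (east=13, north=-7).
  A is 7 units southeast of B: delta (east=+7, north=-7); A at (east=20, north=-14).
Therefore A relative to G: (east=20, north=-14).

Answer: A is at (east=20, north=-14) relative to G.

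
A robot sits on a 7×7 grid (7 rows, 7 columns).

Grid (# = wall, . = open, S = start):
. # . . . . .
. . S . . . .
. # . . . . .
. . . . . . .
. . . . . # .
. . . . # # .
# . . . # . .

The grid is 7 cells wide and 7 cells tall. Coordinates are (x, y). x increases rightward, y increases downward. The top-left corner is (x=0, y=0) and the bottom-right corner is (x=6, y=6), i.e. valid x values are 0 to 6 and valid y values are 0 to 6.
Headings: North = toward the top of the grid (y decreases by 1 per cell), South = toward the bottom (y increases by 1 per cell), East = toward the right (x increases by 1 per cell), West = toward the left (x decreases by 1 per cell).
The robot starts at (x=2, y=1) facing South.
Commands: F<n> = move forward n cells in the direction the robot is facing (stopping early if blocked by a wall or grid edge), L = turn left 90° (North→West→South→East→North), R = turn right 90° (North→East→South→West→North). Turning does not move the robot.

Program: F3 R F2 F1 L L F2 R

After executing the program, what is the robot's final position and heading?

Answer: Final position: (x=2, y=4), facing South

Derivation:
Start: (x=2, y=1), facing South
  F3: move forward 3, now at (x=2, y=4)
  R: turn right, now facing West
  F2: move forward 2, now at (x=0, y=4)
  F1: move forward 0/1 (blocked), now at (x=0, y=4)
  L: turn left, now facing South
  L: turn left, now facing East
  F2: move forward 2, now at (x=2, y=4)
  R: turn right, now facing South
Final: (x=2, y=4), facing South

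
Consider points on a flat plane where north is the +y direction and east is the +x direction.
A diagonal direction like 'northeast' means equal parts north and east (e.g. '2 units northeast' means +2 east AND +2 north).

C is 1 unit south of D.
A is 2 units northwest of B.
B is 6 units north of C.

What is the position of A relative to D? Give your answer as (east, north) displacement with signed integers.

Place D at the origin (east=0, north=0).
  C is 1 unit south of D: delta (east=+0, north=-1); C at (east=0, north=-1).
  B is 6 units north of C: delta (east=+0, north=+6); B at (east=0, north=5).
  A is 2 units northwest of B: delta (east=-2, north=+2); A at (east=-2, north=7).
Therefore A relative to D: (east=-2, north=7).

Answer: A is at (east=-2, north=7) relative to D.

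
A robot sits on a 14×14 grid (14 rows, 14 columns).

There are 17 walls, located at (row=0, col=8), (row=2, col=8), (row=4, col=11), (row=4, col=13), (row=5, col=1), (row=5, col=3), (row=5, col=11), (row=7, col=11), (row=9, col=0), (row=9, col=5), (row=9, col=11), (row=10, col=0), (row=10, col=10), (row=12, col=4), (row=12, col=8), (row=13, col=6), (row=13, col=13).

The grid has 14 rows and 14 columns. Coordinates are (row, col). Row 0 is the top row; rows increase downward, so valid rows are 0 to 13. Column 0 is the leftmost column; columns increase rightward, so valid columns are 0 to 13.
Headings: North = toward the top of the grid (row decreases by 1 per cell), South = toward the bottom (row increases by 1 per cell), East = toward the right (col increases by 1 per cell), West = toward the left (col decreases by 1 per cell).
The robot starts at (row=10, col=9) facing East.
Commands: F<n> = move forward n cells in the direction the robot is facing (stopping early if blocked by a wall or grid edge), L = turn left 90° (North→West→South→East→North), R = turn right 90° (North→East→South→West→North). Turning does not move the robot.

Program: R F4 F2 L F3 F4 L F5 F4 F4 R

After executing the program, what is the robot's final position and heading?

Answer: Final position: (row=0, col=12), facing East

Derivation:
Start: (row=10, col=9), facing East
  R: turn right, now facing South
  F4: move forward 3/4 (blocked), now at (row=13, col=9)
  F2: move forward 0/2 (blocked), now at (row=13, col=9)
  L: turn left, now facing East
  F3: move forward 3, now at (row=13, col=12)
  F4: move forward 0/4 (blocked), now at (row=13, col=12)
  L: turn left, now facing North
  F5: move forward 5, now at (row=8, col=12)
  F4: move forward 4, now at (row=4, col=12)
  F4: move forward 4, now at (row=0, col=12)
  R: turn right, now facing East
Final: (row=0, col=12), facing East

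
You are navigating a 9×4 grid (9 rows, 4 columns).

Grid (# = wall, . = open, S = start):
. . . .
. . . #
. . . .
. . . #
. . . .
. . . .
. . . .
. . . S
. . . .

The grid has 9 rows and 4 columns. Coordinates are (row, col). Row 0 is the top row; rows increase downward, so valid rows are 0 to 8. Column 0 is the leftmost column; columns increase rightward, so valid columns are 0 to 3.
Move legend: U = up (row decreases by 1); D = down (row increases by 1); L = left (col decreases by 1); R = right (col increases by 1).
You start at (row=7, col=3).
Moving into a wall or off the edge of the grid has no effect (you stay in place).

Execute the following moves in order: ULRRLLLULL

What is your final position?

Start: (row=7, col=3)
  U (up): (row=7, col=3) -> (row=6, col=3)
  L (left): (row=6, col=3) -> (row=6, col=2)
  R (right): (row=6, col=2) -> (row=6, col=3)
  R (right): blocked, stay at (row=6, col=3)
  L (left): (row=6, col=3) -> (row=6, col=2)
  L (left): (row=6, col=2) -> (row=6, col=1)
  L (left): (row=6, col=1) -> (row=6, col=0)
  U (up): (row=6, col=0) -> (row=5, col=0)
  L (left): blocked, stay at (row=5, col=0)
  L (left): blocked, stay at (row=5, col=0)
Final: (row=5, col=0)

Answer: Final position: (row=5, col=0)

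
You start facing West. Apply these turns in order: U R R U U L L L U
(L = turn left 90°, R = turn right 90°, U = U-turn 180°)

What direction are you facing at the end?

Answer: Final heading: South

Derivation:
Start: West
  U (U-turn (180°)) -> East
  R (right (90° clockwise)) -> South
  R (right (90° clockwise)) -> West
  U (U-turn (180°)) -> East
  U (U-turn (180°)) -> West
  L (left (90° counter-clockwise)) -> South
  L (left (90° counter-clockwise)) -> East
  L (left (90° counter-clockwise)) -> North
  U (U-turn (180°)) -> South
Final: South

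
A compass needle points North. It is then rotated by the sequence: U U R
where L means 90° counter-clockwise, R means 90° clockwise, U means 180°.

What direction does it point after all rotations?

Answer: Final heading: East

Derivation:
Start: North
  U (U-turn (180°)) -> South
  U (U-turn (180°)) -> North
  R (right (90° clockwise)) -> East
Final: East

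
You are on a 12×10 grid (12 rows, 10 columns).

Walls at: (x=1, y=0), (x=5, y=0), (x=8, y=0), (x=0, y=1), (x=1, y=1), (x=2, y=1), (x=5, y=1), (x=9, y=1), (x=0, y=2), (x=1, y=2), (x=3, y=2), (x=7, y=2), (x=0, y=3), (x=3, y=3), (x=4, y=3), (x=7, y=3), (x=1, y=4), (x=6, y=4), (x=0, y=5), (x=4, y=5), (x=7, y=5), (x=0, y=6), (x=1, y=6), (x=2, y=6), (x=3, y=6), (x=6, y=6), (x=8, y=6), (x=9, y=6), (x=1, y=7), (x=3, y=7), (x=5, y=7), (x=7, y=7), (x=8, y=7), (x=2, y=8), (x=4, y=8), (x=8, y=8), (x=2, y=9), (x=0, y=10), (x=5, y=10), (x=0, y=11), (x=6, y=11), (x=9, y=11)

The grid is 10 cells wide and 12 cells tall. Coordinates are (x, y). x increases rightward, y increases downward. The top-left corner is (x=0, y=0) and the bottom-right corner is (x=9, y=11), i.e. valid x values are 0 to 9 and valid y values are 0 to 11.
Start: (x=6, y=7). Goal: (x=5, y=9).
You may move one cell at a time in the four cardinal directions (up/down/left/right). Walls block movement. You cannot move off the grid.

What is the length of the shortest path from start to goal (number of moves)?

BFS from (x=6, y=7) until reaching (x=5, y=9):
  Distance 0: (x=6, y=7)
  Distance 1: (x=6, y=8)
  Distance 2: (x=5, y=8), (x=7, y=8), (x=6, y=9)
  Distance 3: (x=5, y=9), (x=7, y=9), (x=6, y=10)  <- goal reached here
One shortest path (3 moves): (x=6, y=7) -> (x=6, y=8) -> (x=5, y=8) -> (x=5, y=9)

Answer: Shortest path length: 3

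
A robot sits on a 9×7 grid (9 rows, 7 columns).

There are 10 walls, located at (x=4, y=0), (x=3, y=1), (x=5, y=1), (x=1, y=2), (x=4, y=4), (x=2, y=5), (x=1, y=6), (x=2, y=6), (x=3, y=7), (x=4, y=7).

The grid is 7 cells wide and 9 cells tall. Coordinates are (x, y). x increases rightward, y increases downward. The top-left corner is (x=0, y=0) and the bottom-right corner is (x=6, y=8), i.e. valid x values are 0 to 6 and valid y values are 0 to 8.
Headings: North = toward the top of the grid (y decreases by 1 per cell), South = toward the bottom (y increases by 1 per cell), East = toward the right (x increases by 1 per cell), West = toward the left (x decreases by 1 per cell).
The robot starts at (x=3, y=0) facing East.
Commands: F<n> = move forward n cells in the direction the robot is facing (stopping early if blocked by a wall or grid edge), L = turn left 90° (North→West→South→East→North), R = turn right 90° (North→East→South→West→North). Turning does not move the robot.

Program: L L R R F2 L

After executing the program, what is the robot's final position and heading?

Answer: Final position: (x=3, y=0), facing North

Derivation:
Start: (x=3, y=0), facing East
  L: turn left, now facing North
  L: turn left, now facing West
  R: turn right, now facing North
  R: turn right, now facing East
  F2: move forward 0/2 (blocked), now at (x=3, y=0)
  L: turn left, now facing North
Final: (x=3, y=0), facing North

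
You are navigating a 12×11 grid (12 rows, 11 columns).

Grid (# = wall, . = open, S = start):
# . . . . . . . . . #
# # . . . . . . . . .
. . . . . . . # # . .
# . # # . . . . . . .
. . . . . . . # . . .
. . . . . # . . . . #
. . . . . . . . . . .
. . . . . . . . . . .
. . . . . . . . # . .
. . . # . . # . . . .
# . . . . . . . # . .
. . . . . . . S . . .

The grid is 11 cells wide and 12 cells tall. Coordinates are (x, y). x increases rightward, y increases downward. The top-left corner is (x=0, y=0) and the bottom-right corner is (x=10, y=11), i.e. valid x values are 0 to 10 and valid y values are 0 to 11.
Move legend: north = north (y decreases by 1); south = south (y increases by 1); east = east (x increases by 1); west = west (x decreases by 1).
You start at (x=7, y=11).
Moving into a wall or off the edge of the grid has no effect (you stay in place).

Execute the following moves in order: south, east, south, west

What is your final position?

Answer: Final position: (x=7, y=11)

Derivation:
Start: (x=7, y=11)
  south (south): blocked, stay at (x=7, y=11)
  east (east): (x=7, y=11) -> (x=8, y=11)
  south (south): blocked, stay at (x=8, y=11)
  west (west): (x=8, y=11) -> (x=7, y=11)
Final: (x=7, y=11)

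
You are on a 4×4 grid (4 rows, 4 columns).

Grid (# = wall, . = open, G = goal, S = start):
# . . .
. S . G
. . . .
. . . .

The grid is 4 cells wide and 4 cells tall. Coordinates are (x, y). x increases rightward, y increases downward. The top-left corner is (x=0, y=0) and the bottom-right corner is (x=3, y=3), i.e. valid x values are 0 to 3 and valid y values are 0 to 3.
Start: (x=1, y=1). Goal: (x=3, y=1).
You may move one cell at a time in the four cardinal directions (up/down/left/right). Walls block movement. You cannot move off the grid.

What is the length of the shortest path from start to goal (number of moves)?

BFS from (x=1, y=1) until reaching (x=3, y=1):
  Distance 0: (x=1, y=1)
  Distance 1: (x=1, y=0), (x=0, y=1), (x=2, y=1), (x=1, y=2)
  Distance 2: (x=2, y=0), (x=3, y=1), (x=0, y=2), (x=2, y=2), (x=1, y=3)  <- goal reached here
One shortest path (2 moves): (x=1, y=1) -> (x=2, y=1) -> (x=3, y=1)

Answer: Shortest path length: 2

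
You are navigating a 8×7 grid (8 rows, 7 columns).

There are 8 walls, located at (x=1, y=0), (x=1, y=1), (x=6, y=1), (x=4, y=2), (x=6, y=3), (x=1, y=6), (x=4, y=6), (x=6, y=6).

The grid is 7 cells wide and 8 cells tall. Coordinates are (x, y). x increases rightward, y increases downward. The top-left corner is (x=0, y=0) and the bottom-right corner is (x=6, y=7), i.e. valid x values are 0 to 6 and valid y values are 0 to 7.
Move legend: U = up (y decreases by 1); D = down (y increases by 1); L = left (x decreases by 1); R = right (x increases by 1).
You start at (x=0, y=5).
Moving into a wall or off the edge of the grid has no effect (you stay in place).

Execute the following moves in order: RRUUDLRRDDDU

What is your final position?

Answer: Final position: (x=3, y=6)

Derivation:
Start: (x=0, y=5)
  R (right): (x=0, y=5) -> (x=1, y=5)
  R (right): (x=1, y=5) -> (x=2, y=5)
  U (up): (x=2, y=5) -> (x=2, y=4)
  U (up): (x=2, y=4) -> (x=2, y=3)
  D (down): (x=2, y=3) -> (x=2, y=4)
  L (left): (x=2, y=4) -> (x=1, y=4)
  R (right): (x=1, y=4) -> (x=2, y=4)
  R (right): (x=2, y=4) -> (x=3, y=4)
  D (down): (x=3, y=4) -> (x=3, y=5)
  D (down): (x=3, y=5) -> (x=3, y=6)
  D (down): (x=3, y=6) -> (x=3, y=7)
  U (up): (x=3, y=7) -> (x=3, y=6)
Final: (x=3, y=6)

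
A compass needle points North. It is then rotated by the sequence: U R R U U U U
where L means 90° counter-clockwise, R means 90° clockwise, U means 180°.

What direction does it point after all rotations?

Answer: Final heading: North

Derivation:
Start: North
  U (U-turn (180°)) -> South
  R (right (90° clockwise)) -> West
  R (right (90° clockwise)) -> North
  U (U-turn (180°)) -> South
  U (U-turn (180°)) -> North
  U (U-turn (180°)) -> South
  U (U-turn (180°)) -> North
Final: North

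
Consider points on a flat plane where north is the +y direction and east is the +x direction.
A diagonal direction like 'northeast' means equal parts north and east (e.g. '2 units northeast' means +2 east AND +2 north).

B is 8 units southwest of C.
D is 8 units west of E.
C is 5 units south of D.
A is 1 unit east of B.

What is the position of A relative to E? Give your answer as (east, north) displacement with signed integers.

Place E at the origin (east=0, north=0).
  D is 8 units west of E: delta (east=-8, north=+0); D at (east=-8, north=0).
  C is 5 units south of D: delta (east=+0, north=-5); C at (east=-8, north=-5).
  B is 8 units southwest of C: delta (east=-8, north=-8); B at (east=-16, north=-13).
  A is 1 unit east of B: delta (east=+1, north=+0); A at (east=-15, north=-13).
Therefore A relative to E: (east=-15, north=-13).

Answer: A is at (east=-15, north=-13) relative to E.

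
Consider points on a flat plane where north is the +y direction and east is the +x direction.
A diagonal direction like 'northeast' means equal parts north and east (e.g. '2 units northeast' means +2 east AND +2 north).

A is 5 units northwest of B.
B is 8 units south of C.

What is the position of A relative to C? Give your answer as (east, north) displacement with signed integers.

Place C at the origin (east=0, north=0).
  B is 8 units south of C: delta (east=+0, north=-8); B at (east=0, north=-8).
  A is 5 units northwest of B: delta (east=-5, north=+5); A at (east=-5, north=-3).
Therefore A relative to C: (east=-5, north=-3).

Answer: A is at (east=-5, north=-3) relative to C.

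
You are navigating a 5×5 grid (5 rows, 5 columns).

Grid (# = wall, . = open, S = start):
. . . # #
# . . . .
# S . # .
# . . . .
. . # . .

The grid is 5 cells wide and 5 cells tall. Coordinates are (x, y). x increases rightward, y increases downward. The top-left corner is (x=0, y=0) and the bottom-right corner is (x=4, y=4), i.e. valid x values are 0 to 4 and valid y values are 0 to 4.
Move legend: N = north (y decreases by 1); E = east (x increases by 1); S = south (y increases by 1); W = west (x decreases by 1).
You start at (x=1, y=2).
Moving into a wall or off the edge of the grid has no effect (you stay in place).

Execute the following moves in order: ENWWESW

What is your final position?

Start: (x=1, y=2)
  E (east): (x=1, y=2) -> (x=2, y=2)
  N (north): (x=2, y=2) -> (x=2, y=1)
  W (west): (x=2, y=1) -> (x=1, y=1)
  W (west): blocked, stay at (x=1, y=1)
  E (east): (x=1, y=1) -> (x=2, y=1)
  S (south): (x=2, y=1) -> (x=2, y=2)
  W (west): (x=2, y=2) -> (x=1, y=2)
Final: (x=1, y=2)

Answer: Final position: (x=1, y=2)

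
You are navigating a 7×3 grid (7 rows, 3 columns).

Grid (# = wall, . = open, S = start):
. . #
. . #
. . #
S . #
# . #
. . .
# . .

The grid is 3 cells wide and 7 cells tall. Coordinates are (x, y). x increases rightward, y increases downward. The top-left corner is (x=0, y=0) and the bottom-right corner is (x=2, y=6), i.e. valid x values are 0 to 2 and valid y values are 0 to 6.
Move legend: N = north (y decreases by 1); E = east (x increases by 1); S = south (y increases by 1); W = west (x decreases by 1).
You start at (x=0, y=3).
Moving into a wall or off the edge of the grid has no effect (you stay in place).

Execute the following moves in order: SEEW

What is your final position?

Answer: Final position: (x=0, y=3)

Derivation:
Start: (x=0, y=3)
  S (south): blocked, stay at (x=0, y=3)
  E (east): (x=0, y=3) -> (x=1, y=3)
  E (east): blocked, stay at (x=1, y=3)
  W (west): (x=1, y=3) -> (x=0, y=3)
Final: (x=0, y=3)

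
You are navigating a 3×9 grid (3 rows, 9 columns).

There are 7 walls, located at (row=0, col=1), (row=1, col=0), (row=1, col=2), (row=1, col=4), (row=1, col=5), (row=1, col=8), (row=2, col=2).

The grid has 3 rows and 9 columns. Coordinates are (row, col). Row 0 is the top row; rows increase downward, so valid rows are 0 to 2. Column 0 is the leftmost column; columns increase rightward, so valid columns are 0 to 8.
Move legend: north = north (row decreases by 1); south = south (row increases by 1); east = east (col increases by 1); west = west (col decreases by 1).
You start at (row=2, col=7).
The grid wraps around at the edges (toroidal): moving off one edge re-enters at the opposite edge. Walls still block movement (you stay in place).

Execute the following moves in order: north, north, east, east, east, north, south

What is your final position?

Answer: Final position: (row=0, col=0)

Derivation:
Start: (row=2, col=7)
  north (north): (row=2, col=7) -> (row=1, col=7)
  north (north): (row=1, col=7) -> (row=0, col=7)
  east (east): (row=0, col=7) -> (row=0, col=8)
  east (east): (row=0, col=8) -> (row=0, col=0)
  east (east): blocked, stay at (row=0, col=0)
  north (north): (row=0, col=0) -> (row=2, col=0)
  south (south): (row=2, col=0) -> (row=0, col=0)
Final: (row=0, col=0)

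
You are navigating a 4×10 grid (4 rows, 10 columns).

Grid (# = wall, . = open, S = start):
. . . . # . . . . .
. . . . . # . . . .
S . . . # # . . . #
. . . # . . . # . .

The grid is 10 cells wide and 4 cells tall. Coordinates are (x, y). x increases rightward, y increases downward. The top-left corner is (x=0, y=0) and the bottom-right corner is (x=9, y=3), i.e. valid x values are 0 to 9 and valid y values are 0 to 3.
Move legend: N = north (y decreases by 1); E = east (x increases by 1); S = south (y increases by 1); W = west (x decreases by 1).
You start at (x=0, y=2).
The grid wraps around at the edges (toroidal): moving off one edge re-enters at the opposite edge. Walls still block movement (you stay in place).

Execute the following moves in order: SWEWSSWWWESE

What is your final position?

Answer: Final position: (x=8, y=2)

Derivation:
Start: (x=0, y=2)
  S (south): (x=0, y=2) -> (x=0, y=3)
  W (west): (x=0, y=3) -> (x=9, y=3)
  E (east): (x=9, y=3) -> (x=0, y=3)
  W (west): (x=0, y=3) -> (x=9, y=3)
  S (south): (x=9, y=3) -> (x=9, y=0)
  S (south): (x=9, y=0) -> (x=9, y=1)
  W (west): (x=9, y=1) -> (x=8, y=1)
  W (west): (x=8, y=1) -> (x=7, y=1)
  W (west): (x=7, y=1) -> (x=6, y=1)
  E (east): (x=6, y=1) -> (x=7, y=1)
  S (south): (x=7, y=1) -> (x=7, y=2)
  E (east): (x=7, y=2) -> (x=8, y=2)
Final: (x=8, y=2)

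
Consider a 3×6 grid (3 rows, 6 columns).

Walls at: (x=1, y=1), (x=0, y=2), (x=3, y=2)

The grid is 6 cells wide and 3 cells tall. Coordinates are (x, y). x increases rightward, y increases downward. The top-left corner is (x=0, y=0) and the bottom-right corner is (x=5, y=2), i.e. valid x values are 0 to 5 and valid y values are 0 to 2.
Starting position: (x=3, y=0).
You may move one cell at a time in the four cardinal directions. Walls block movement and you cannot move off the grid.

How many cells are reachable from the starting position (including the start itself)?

BFS flood-fill from (x=3, y=0):
  Distance 0: (x=3, y=0)
  Distance 1: (x=2, y=0), (x=4, y=0), (x=3, y=1)
  Distance 2: (x=1, y=0), (x=5, y=0), (x=2, y=1), (x=4, y=1)
  Distance 3: (x=0, y=0), (x=5, y=1), (x=2, y=2), (x=4, y=2)
  Distance 4: (x=0, y=1), (x=1, y=2), (x=5, y=2)
Total reachable: 15 (grid has 15 open cells total)

Answer: Reachable cells: 15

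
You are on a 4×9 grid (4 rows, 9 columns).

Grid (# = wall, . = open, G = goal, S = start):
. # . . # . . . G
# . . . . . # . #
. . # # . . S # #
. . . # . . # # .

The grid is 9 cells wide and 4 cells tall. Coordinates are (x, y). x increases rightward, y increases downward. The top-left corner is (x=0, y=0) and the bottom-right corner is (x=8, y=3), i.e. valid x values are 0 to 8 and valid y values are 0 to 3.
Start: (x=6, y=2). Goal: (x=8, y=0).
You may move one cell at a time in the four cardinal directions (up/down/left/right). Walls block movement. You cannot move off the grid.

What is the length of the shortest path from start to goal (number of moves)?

BFS from (x=6, y=2) until reaching (x=8, y=0):
  Distance 0: (x=6, y=2)
  Distance 1: (x=5, y=2)
  Distance 2: (x=5, y=1), (x=4, y=2), (x=5, y=3)
  Distance 3: (x=5, y=0), (x=4, y=1), (x=4, y=3)
  Distance 4: (x=6, y=0), (x=3, y=1)
  Distance 5: (x=3, y=0), (x=7, y=0), (x=2, y=1)
  Distance 6: (x=2, y=0), (x=8, y=0), (x=1, y=1), (x=7, y=1)  <- goal reached here
One shortest path (6 moves): (x=6, y=2) -> (x=5, y=2) -> (x=5, y=1) -> (x=5, y=0) -> (x=6, y=0) -> (x=7, y=0) -> (x=8, y=0)

Answer: Shortest path length: 6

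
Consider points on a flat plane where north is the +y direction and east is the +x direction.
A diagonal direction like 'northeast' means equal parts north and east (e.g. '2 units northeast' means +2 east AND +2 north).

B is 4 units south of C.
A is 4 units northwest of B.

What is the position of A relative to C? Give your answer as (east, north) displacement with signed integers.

Answer: A is at (east=-4, north=0) relative to C.

Derivation:
Place C at the origin (east=0, north=0).
  B is 4 units south of C: delta (east=+0, north=-4); B at (east=0, north=-4).
  A is 4 units northwest of B: delta (east=-4, north=+4); A at (east=-4, north=0).
Therefore A relative to C: (east=-4, north=0).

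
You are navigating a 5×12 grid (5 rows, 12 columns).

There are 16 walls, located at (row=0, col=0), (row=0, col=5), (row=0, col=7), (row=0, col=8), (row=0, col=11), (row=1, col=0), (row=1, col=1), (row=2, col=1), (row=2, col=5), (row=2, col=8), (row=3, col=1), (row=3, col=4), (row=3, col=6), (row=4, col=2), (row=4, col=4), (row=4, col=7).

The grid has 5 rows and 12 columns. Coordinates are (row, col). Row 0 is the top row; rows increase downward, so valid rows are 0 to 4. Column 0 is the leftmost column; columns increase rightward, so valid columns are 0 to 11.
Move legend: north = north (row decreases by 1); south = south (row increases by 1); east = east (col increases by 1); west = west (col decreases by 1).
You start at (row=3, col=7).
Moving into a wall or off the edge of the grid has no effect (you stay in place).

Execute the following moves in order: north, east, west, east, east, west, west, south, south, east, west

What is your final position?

Start: (row=3, col=7)
  north (north): (row=3, col=7) -> (row=2, col=7)
  east (east): blocked, stay at (row=2, col=7)
  west (west): (row=2, col=7) -> (row=2, col=6)
  east (east): (row=2, col=6) -> (row=2, col=7)
  east (east): blocked, stay at (row=2, col=7)
  west (west): (row=2, col=7) -> (row=2, col=6)
  west (west): blocked, stay at (row=2, col=6)
  south (south): blocked, stay at (row=2, col=6)
  south (south): blocked, stay at (row=2, col=6)
  east (east): (row=2, col=6) -> (row=2, col=7)
  west (west): (row=2, col=7) -> (row=2, col=6)
Final: (row=2, col=6)

Answer: Final position: (row=2, col=6)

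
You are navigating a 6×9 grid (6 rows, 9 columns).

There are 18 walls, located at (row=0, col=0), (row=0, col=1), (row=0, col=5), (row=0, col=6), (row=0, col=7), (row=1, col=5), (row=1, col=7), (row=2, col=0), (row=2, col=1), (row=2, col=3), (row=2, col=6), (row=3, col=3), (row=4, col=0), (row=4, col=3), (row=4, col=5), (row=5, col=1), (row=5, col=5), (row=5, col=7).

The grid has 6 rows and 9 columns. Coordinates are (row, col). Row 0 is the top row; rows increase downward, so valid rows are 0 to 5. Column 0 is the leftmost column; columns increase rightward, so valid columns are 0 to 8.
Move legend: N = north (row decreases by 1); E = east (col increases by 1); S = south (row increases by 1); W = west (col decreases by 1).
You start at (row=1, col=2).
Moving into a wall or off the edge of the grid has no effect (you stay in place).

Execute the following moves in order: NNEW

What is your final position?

Answer: Final position: (row=0, col=2)

Derivation:
Start: (row=1, col=2)
  N (north): (row=1, col=2) -> (row=0, col=2)
  N (north): blocked, stay at (row=0, col=2)
  E (east): (row=0, col=2) -> (row=0, col=3)
  W (west): (row=0, col=3) -> (row=0, col=2)
Final: (row=0, col=2)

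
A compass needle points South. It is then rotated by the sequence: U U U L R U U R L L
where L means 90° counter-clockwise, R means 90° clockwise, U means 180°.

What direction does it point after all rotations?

Answer: Final heading: West

Derivation:
Start: South
  U (U-turn (180°)) -> North
  U (U-turn (180°)) -> South
  U (U-turn (180°)) -> North
  L (left (90° counter-clockwise)) -> West
  R (right (90° clockwise)) -> North
  U (U-turn (180°)) -> South
  U (U-turn (180°)) -> North
  R (right (90° clockwise)) -> East
  L (left (90° counter-clockwise)) -> North
  L (left (90° counter-clockwise)) -> West
Final: West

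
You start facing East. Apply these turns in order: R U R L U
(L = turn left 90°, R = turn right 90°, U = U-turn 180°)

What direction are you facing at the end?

Answer: Final heading: South

Derivation:
Start: East
  R (right (90° clockwise)) -> South
  U (U-turn (180°)) -> North
  R (right (90° clockwise)) -> East
  L (left (90° counter-clockwise)) -> North
  U (U-turn (180°)) -> South
Final: South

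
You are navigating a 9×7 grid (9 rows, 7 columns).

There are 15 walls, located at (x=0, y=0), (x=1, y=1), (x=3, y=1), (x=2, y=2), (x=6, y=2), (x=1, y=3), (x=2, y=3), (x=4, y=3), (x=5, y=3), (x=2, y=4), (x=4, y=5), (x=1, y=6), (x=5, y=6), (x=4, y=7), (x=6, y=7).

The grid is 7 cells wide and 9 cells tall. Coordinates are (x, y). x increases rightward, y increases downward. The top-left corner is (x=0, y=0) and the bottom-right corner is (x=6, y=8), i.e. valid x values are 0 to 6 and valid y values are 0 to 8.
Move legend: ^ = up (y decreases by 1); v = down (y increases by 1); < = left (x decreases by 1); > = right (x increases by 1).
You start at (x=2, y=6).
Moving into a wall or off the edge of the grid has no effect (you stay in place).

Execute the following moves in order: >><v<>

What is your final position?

Answer: Final position: (x=3, y=7)

Derivation:
Start: (x=2, y=6)
  > (right): (x=2, y=6) -> (x=3, y=6)
  > (right): (x=3, y=6) -> (x=4, y=6)
  < (left): (x=4, y=6) -> (x=3, y=6)
  v (down): (x=3, y=6) -> (x=3, y=7)
  < (left): (x=3, y=7) -> (x=2, y=7)
  > (right): (x=2, y=7) -> (x=3, y=7)
Final: (x=3, y=7)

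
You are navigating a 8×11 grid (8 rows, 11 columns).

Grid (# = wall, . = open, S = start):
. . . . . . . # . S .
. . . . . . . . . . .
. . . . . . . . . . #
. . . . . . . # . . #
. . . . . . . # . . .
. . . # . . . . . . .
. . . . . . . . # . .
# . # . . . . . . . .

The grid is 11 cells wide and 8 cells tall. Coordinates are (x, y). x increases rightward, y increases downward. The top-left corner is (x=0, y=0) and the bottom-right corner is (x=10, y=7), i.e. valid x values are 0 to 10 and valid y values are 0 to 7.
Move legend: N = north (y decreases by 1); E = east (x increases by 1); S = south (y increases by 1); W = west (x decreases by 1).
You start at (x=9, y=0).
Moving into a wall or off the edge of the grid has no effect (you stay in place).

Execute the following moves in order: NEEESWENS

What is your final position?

Start: (x=9, y=0)
  N (north): blocked, stay at (x=9, y=0)
  E (east): (x=9, y=0) -> (x=10, y=0)
  E (east): blocked, stay at (x=10, y=0)
  E (east): blocked, stay at (x=10, y=0)
  S (south): (x=10, y=0) -> (x=10, y=1)
  W (west): (x=10, y=1) -> (x=9, y=1)
  E (east): (x=9, y=1) -> (x=10, y=1)
  N (north): (x=10, y=1) -> (x=10, y=0)
  S (south): (x=10, y=0) -> (x=10, y=1)
Final: (x=10, y=1)

Answer: Final position: (x=10, y=1)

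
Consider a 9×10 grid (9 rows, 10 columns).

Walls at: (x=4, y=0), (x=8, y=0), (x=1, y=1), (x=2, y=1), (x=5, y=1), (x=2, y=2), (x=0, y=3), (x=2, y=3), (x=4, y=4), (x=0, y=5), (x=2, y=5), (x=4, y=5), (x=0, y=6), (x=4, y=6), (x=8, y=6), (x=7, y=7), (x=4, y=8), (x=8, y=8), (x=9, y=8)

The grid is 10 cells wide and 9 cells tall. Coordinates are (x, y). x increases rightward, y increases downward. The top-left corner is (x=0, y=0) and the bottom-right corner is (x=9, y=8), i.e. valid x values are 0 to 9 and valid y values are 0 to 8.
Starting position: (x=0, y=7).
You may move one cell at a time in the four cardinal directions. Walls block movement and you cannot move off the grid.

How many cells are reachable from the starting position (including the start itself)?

BFS flood-fill from (x=0, y=7):
  Distance 0: (x=0, y=7)
  Distance 1: (x=1, y=7), (x=0, y=8)
  Distance 2: (x=1, y=6), (x=2, y=7), (x=1, y=8)
  Distance 3: (x=1, y=5), (x=2, y=6), (x=3, y=7), (x=2, y=8)
  Distance 4: (x=1, y=4), (x=3, y=6), (x=4, y=7), (x=3, y=8)
  Distance 5: (x=1, y=3), (x=0, y=4), (x=2, y=4), (x=3, y=5), (x=5, y=7)
  Distance 6: (x=1, y=2), (x=3, y=4), (x=5, y=6), (x=6, y=7), (x=5, y=8)
  Distance 7: (x=0, y=2), (x=3, y=3), (x=5, y=5), (x=6, y=6), (x=6, y=8)
  Distance 8: (x=0, y=1), (x=3, y=2), (x=4, y=3), (x=5, y=4), (x=6, y=5), (x=7, y=6), (x=7, y=8)
  Distance 9: (x=0, y=0), (x=3, y=1), (x=4, y=2), (x=5, y=3), (x=6, y=4), (x=7, y=5)
  Distance 10: (x=1, y=0), (x=3, y=0), (x=4, y=1), (x=5, y=2), (x=6, y=3), (x=7, y=4), (x=8, y=5)
  Distance 11: (x=2, y=0), (x=6, y=2), (x=7, y=3), (x=8, y=4), (x=9, y=5)
  Distance 12: (x=6, y=1), (x=7, y=2), (x=8, y=3), (x=9, y=4), (x=9, y=6)
  Distance 13: (x=6, y=0), (x=7, y=1), (x=8, y=2), (x=9, y=3), (x=9, y=7)
  Distance 14: (x=5, y=0), (x=7, y=0), (x=8, y=1), (x=9, y=2), (x=8, y=7)
  Distance 15: (x=9, y=1)
  Distance 16: (x=9, y=0)
Total reachable: 71 (grid has 71 open cells total)

Answer: Reachable cells: 71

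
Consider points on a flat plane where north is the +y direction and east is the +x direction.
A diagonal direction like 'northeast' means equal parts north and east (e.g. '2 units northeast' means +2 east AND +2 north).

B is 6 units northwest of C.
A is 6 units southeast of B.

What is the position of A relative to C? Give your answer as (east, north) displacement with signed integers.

Answer: A is at (east=0, north=0) relative to C.

Derivation:
Place C at the origin (east=0, north=0).
  B is 6 units northwest of C: delta (east=-6, north=+6); B at (east=-6, north=6).
  A is 6 units southeast of B: delta (east=+6, north=-6); A at (east=0, north=0).
Therefore A relative to C: (east=0, north=0).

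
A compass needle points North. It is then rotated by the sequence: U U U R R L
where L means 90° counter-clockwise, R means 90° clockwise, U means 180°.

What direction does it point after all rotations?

Start: North
  U (U-turn (180°)) -> South
  U (U-turn (180°)) -> North
  U (U-turn (180°)) -> South
  R (right (90° clockwise)) -> West
  R (right (90° clockwise)) -> North
  L (left (90° counter-clockwise)) -> West
Final: West

Answer: Final heading: West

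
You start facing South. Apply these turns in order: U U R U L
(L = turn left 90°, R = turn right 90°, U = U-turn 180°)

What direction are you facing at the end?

Answer: Final heading: North

Derivation:
Start: South
  U (U-turn (180°)) -> North
  U (U-turn (180°)) -> South
  R (right (90° clockwise)) -> West
  U (U-turn (180°)) -> East
  L (left (90° counter-clockwise)) -> North
Final: North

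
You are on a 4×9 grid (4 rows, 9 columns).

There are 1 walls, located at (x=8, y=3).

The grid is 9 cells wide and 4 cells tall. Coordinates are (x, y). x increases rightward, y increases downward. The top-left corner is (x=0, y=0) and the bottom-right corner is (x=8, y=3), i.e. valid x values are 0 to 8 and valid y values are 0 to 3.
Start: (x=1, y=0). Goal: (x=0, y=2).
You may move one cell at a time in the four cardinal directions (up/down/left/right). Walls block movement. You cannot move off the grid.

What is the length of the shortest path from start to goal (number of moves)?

Answer: Shortest path length: 3

Derivation:
BFS from (x=1, y=0) until reaching (x=0, y=2):
  Distance 0: (x=1, y=0)
  Distance 1: (x=0, y=0), (x=2, y=0), (x=1, y=1)
  Distance 2: (x=3, y=0), (x=0, y=1), (x=2, y=1), (x=1, y=2)
  Distance 3: (x=4, y=0), (x=3, y=1), (x=0, y=2), (x=2, y=2), (x=1, y=3)  <- goal reached here
One shortest path (3 moves): (x=1, y=0) -> (x=0, y=0) -> (x=0, y=1) -> (x=0, y=2)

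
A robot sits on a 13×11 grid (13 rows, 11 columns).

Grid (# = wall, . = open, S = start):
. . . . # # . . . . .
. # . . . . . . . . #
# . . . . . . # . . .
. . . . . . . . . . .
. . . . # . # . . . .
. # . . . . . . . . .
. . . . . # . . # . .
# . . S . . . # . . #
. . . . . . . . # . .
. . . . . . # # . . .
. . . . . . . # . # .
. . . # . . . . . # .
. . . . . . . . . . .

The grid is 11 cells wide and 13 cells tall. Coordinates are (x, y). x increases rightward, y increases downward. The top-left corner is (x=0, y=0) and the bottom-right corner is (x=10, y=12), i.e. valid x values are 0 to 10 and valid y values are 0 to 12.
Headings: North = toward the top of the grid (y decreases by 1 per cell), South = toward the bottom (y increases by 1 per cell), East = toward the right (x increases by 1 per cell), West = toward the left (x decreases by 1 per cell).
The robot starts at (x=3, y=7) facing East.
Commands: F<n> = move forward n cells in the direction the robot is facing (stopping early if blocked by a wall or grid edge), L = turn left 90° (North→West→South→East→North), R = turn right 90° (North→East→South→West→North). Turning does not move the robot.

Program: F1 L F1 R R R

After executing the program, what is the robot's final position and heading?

Answer: Final position: (x=4, y=6), facing West

Derivation:
Start: (x=3, y=7), facing East
  F1: move forward 1, now at (x=4, y=7)
  L: turn left, now facing North
  F1: move forward 1, now at (x=4, y=6)
  R: turn right, now facing East
  R: turn right, now facing South
  R: turn right, now facing West
Final: (x=4, y=6), facing West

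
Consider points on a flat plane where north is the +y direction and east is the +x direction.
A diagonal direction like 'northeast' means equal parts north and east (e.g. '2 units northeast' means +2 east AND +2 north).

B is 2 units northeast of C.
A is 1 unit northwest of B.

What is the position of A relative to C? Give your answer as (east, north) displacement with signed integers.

Answer: A is at (east=1, north=3) relative to C.

Derivation:
Place C at the origin (east=0, north=0).
  B is 2 units northeast of C: delta (east=+2, north=+2); B at (east=2, north=2).
  A is 1 unit northwest of B: delta (east=-1, north=+1); A at (east=1, north=3).
Therefore A relative to C: (east=1, north=3).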